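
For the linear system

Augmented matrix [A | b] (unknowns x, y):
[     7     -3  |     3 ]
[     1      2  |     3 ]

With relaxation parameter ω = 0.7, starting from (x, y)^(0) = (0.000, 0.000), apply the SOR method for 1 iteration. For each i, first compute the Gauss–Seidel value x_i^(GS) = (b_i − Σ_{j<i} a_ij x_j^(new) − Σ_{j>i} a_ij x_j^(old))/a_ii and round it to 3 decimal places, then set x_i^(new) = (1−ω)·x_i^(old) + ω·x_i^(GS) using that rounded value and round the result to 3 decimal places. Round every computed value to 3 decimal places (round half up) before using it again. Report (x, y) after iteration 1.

Iteration 1:
  x: GS value = (3 - (-3)·0.000) / (7) = 0.429;  x ← (1−ω)·0.000 + ω·0.429 = 0.300
  y: GS value = (3 - (1)·0.300) / (2) = 1.350;  y ← (1−ω)·0.000 + ω·1.350 = 0.945

(0.300, 0.945)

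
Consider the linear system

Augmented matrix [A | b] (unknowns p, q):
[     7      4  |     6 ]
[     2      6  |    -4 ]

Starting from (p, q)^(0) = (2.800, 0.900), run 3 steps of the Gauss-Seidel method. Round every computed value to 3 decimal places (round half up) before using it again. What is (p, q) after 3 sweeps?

Iteration 1:
  p = (6 - (4)·0.900) / (7) = 0.343
  q = (-4 - (2)·0.343) / (6) = -0.781
Iteration 2:
  p = (6 - (4)·-0.781) / (7) = 1.303
  q = (-4 - (2)·1.303) / (6) = -1.101
Iteration 3:
  p = (6 - (4)·-1.101) / (7) = 1.486
  q = (-4 - (2)·1.486) / (6) = -1.162

(1.486, -1.162)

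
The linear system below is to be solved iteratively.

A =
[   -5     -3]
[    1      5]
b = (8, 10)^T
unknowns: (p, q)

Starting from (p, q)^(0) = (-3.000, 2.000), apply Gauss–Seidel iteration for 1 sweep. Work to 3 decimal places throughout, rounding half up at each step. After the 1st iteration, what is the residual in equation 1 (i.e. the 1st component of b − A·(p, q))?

Iteration 1:
  p = (8 - (-3)·2.000) / (-5) = -2.800
  q = (10 - (1)·-2.800) / (5) = 2.560
Residual b − A·x = (1.680, 0.000)

1.680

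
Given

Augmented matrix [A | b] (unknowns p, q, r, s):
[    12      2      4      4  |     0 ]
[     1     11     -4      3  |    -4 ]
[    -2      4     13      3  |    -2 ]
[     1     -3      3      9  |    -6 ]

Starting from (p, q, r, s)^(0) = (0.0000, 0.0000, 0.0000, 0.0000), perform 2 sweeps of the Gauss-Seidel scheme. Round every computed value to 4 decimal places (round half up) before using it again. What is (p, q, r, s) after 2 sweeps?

Iteration 1:
  p = (0 - (2)·0.0000 - (4)·0.0000 - (4)·0.0000) / (12) = 0.0000
  q = (-4 - (1)·0.0000 - (-4)·0.0000 - (3)·0.0000) / (11) = -0.3636
  r = (-2 - (-2)·0.0000 - (4)·-0.3636 - (3)·0.0000) / (13) = -0.0420
  s = (-6 - (1)·0.0000 - (-3)·-0.3636 - (3)·-0.0420) / (9) = -0.7739
Iteration 2:
  p = (0 - (2)·-0.3636 - (4)·-0.0420 - (4)·-0.7739) / (12) = 0.3326
  q = (-4 - (1)·0.3326 - (-4)·-0.0420 - (3)·-0.7739) / (11) = -0.1981
  r = (-2 - (-2)·0.3326 - (4)·-0.1981 - (3)·-0.7739) / (13) = 0.1369
  s = (-6 - (1)·0.3326 - (-3)·-0.1981 - (3)·0.1369) / (9) = -0.8153

(0.3326, -0.1981, 0.1369, -0.8153)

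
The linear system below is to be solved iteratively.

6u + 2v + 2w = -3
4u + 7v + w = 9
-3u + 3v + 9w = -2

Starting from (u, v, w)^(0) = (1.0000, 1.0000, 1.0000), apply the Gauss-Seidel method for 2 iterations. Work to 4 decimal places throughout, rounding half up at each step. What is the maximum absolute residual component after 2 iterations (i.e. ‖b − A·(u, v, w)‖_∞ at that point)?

0.3772

Iteration 1:
  u = (-3 - (2)·1.0000 - (2)·1.0000) / (6) = -1.1667
  v = (9 - (4)·-1.1667 - (1)·1.0000) / (7) = 1.8095
  w = (-2 - (-3)·-1.1667 - (3)·1.8095) / (9) = -1.2143
Iteration 2:
  u = (-3 - (2)·1.8095 - (2)·-1.2143) / (6) = -0.6984
  v = (9 - (4)·-0.6984 - (1)·-1.2143) / (7) = 1.8583
  w = (-2 - (-3)·-0.6984 - (3)·1.8583) / (9) = -1.0745
Residual b − A·x = (-0.3772, -0.1400, 0.0004); ∞-norm = 0.3772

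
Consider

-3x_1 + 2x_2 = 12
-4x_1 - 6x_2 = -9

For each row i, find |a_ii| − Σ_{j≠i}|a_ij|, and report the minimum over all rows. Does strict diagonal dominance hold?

row 1: |-3| − (2) = 1
row 2: |-6| − (4) = 2
minimum over rows = 1 → strictly diagonally dominant (convergence guaranteed)

1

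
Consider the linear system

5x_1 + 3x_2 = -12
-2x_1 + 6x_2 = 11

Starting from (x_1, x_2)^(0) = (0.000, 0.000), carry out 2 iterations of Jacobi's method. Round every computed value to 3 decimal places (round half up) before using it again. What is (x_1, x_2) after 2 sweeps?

Iteration 1:
  x_1 = (-12 - (3)·0.000) / (5) = -2.400
  x_2 = (11 - (-2)·0.000) / (6) = 1.833
Iteration 2:
  x_1 = (-12 - (3)·1.833) / (5) = -3.500
  x_2 = (11 - (-2)·-2.400) / (6) = 1.033

(-3.500, 1.033)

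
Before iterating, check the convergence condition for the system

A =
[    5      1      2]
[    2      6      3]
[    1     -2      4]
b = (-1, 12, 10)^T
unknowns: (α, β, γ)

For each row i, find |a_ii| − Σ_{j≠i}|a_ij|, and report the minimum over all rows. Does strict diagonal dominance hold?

1

row 1: |5| − (1+2) = 2
row 2: |6| − (2+3) = 1
row 3: |4| − (1+2) = 1
minimum over rows = 1 → strictly diagonally dominant (convergence guaranteed)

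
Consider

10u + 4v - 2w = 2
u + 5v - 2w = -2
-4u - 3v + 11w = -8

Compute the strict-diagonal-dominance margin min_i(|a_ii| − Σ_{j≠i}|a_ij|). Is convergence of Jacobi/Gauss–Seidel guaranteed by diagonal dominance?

2

row 1: |10| − (4+2) = 4
row 2: |5| − (1+2) = 2
row 3: |11| − (4+3) = 4
minimum over rows = 2 → strictly diagonally dominant (convergence guaranteed)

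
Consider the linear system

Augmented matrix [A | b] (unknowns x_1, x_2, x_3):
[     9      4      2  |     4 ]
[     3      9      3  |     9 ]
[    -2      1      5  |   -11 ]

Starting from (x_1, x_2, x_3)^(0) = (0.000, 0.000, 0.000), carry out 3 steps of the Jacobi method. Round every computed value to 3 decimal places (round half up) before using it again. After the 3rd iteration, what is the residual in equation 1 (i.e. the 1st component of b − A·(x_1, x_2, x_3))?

0.224

Iteration 1:
  x_1 = (4 - (4)·0.000 - (2)·0.000) / (9) = 0.444
  x_2 = (9 - (3)·0.000 - (3)·0.000) / (9) = 1.000
  x_3 = (-11 - (-2)·0.000 - (1)·0.000) / (5) = -2.200
Iteration 2:
  x_1 = (4 - (4)·1.000 - (2)·-2.200) / (9) = 0.489
  x_2 = (9 - (3)·0.444 - (3)·-2.200) / (9) = 1.585
  x_3 = (-11 - (-2)·0.444 - (1)·1.000) / (5) = -2.222
Iteration 3:
  x_1 = (4 - (4)·1.585 - (2)·-2.222) / (9) = 0.234
  x_2 = (9 - (3)·0.489 - (3)·-2.222) / (9) = 1.578
  x_3 = (-11 - (-2)·0.489 - (1)·1.585) / (5) = -2.321
Residual b − A·x = (0.224, 1.059, -0.505)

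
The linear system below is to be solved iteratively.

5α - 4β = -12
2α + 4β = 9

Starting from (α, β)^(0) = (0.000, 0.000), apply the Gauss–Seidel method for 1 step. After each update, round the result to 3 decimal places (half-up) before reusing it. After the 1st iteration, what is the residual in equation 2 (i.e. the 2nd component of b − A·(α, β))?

Iteration 1:
  α = (-12 - (-4)·0.000) / (5) = -2.400
  β = (9 - (2)·-2.400) / (4) = 3.450
Residual b − A·x = (13.800, 0.000)

0.000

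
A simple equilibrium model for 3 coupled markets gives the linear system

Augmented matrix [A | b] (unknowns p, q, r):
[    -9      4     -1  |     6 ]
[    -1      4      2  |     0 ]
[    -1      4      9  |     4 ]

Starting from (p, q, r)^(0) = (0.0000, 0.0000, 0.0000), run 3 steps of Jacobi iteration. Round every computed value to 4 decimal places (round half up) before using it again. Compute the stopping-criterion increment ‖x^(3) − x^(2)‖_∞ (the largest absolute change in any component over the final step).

Iteration 1:
  p = (6 - (4)·0.0000 - (-1)·0.0000) / (-9) = -0.6667
  q = (0 - (-1)·0.0000 - (2)·0.0000) / (4) = 0.0000
  r = (4 - (-1)·0.0000 - (4)·0.0000) / (9) = 0.4444
Iteration 2:
  p = (6 - (4)·0.0000 - (-1)·0.4444) / (-9) = -0.7160
  q = (0 - (-1)·-0.6667 - (2)·0.4444) / (4) = -0.3889
  r = (4 - (-1)·-0.6667 - (4)·0.0000) / (9) = 0.3704
Iteration 3:
  p = (6 - (4)·-0.3889 - (-1)·0.3704) / (-9) = -0.8807
  q = (0 - (-1)·-0.7160 - (2)·0.3704) / (4) = -0.3642
  r = (4 - (-1)·-0.7160 - (4)·-0.3889) / (9) = 0.5377
Change: (-0.1647, 0.0247, 0.1673) → max |·| = 0.1673

0.1673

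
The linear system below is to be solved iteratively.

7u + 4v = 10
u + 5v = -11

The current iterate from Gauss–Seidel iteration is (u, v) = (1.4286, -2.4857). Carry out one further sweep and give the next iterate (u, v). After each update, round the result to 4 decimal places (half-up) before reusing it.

One sweep:
  u = (10 - (4)·-2.4857) / (7) = 2.8490
  v = (-11 - (1)·2.8490) / (5) = -2.7698

(2.8490, -2.7698)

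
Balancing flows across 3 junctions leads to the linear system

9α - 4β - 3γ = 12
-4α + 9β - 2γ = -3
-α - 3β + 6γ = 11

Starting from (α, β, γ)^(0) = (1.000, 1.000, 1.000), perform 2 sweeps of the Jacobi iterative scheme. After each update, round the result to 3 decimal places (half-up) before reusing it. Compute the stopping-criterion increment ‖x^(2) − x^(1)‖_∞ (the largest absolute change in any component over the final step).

0.827

Iteration 1:
  α = (12 - (-4)·1.000 - (-3)·1.000) / (9) = 2.111
  β = (-3 - (-4)·1.000 - (-2)·1.000) / (9) = 0.333
  γ = (11 - (-1)·1.000 - (-3)·1.000) / (6) = 2.500
Iteration 2:
  α = (12 - (-4)·0.333 - (-3)·2.500) / (9) = 2.315
  β = (-3 - (-4)·2.111 - (-2)·2.500) / (9) = 1.160
  γ = (11 - (-1)·2.111 - (-3)·0.333) / (6) = 2.352
Change: (0.204, 0.827, -0.148) → max |·| = 0.827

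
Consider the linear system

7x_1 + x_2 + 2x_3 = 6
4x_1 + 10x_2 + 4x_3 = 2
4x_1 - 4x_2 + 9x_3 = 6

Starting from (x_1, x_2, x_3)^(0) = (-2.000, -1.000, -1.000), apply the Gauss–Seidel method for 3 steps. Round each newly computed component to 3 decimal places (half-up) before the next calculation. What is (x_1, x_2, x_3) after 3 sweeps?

Iteration 1:
  x_1 = (6 - (1)·-1.000 - (2)·-1.000) / (7) = 1.286
  x_2 = (2 - (4)·1.286 - (4)·-1.000) / (10) = 0.086
  x_3 = (6 - (4)·1.286 - (-4)·0.086) / (9) = 0.133
Iteration 2:
  x_1 = (6 - (1)·0.086 - (2)·0.133) / (7) = 0.807
  x_2 = (2 - (4)·0.807 - (4)·0.133) / (10) = -0.176
  x_3 = (6 - (4)·0.807 - (-4)·-0.176) / (9) = 0.230
Iteration 3:
  x_1 = (6 - (1)·-0.176 - (2)·0.230) / (7) = 0.817
  x_2 = (2 - (4)·0.817 - (4)·0.230) / (10) = -0.219
  x_3 = (6 - (4)·0.817 - (-4)·-0.219) / (9) = 0.206

(0.817, -0.219, 0.206)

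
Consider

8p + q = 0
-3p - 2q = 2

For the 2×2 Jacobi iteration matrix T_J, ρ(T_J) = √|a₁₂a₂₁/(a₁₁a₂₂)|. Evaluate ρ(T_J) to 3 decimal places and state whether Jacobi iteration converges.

0.433

a₁₂a₂₁/(a₁₁a₂₂) = (1)·(-3) / ((8)·(-2)) = 0.187500
ρ = √|0.187500| = √0.187500 = 0.433
ρ < 1, so Jacobi converges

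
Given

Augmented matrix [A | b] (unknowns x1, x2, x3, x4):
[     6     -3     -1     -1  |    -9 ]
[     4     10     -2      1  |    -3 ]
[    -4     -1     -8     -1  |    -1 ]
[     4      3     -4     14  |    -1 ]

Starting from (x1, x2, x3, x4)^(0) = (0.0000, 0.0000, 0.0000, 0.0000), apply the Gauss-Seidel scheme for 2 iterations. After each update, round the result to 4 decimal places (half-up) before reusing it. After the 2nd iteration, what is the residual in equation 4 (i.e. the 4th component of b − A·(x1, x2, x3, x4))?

-0.0004

Iteration 1:
  x1 = (-9 - (-3)·0.0000 - (-1)·0.0000 - (-1)·0.0000) / (6) = -1.5000
  x2 = (-3 - (4)·-1.5000 - (-2)·0.0000 - (1)·0.0000) / (10) = 0.3000
  x3 = (-1 - (-4)·-1.5000 - (-1)·0.3000 - (-1)·0.0000) / (-8) = 0.8375
  x4 = (-1 - (4)·-1.5000 - (3)·0.3000 - (-4)·0.8375) / (14) = 0.5321
Iteration 2:
  x1 = (-9 - (-3)·0.3000 - (-1)·0.8375 - (-1)·0.5321) / (6) = -1.1217
  x2 = (-3 - (4)·-1.1217 - (-2)·0.8375 - (1)·0.5321) / (10) = 0.2630
  x3 = (-1 - (-4)·-1.1217 - (-1)·0.2630 - (-1)·0.5321) / (-8) = 0.5865
  x4 = (-1 - (4)·-1.1217 - (3)·0.2630 - (-4)·0.5865) / (14) = 0.3603
Residual b − A·x = (-0.5340, -0.3305, -0.1715, -0.0004)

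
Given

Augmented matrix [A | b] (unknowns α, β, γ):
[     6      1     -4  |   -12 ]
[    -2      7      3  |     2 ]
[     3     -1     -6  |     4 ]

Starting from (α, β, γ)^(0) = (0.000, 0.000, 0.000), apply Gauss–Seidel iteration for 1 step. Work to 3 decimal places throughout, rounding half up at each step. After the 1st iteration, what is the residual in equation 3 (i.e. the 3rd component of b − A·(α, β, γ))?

0.000

Iteration 1:
  α = (-12 - (1)·0.000 - (-4)·0.000) / (6) = -2.000
  β = (2 - (-2)·-2.000 - (3)·0.000) / (7) = -0.286
  γ = (4 - (3)·-2.000 - (-1)·-0.286) / (-6) = -1.619
Residual b − A·x = (-6.190, 4.859, 0.000)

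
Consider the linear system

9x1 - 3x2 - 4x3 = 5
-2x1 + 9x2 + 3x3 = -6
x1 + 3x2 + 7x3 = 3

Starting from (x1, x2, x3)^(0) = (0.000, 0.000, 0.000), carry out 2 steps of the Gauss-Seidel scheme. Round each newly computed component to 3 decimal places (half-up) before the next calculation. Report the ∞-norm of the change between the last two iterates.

0.177

Iteration 1:
  x1 = (5 - (-3)·0.000 - (-4)·0.000) / (9) = 0.556
  x2 = (-6 - (-2)·0.556 - (3)·0.000) / (9) = -0.543
  x3 = (3 - (1)·0.556 - (3)·-0.543) / (7) = 0.582
Iteration 2:
  x1 = (5 - (-3)·-0.543 - (-4)·0.582) / (9) = 0.633
  x2 = (-6 - (-2)·0.633 - (3)·0.582) / (9) = -0.720
  x3 = (3 - (1)·0.633 - (3)·-0.720) / (7) = 0.647
Change: (0.077, -0.177, 0.065) → max |·| = 0.177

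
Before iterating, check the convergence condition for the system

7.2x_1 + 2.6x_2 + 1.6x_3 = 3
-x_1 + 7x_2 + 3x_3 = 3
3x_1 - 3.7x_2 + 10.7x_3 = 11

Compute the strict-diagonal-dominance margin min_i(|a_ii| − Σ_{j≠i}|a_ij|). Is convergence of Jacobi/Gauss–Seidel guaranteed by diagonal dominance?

3

row 1: |7.2| − (2.6+1.6) = 3
row 2: |7| − (1+3) = 3
row 3: |10.7| − (3+3.7) = 4
minimum over rows = 3 → strictly diagonally dominant (convergence guaranteed)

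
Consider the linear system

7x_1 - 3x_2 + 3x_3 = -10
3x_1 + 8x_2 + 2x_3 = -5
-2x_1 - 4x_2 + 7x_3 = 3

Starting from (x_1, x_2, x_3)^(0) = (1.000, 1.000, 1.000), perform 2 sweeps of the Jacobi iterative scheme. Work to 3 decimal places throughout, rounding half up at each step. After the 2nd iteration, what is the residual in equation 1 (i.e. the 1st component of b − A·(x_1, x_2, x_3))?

Iteration 1:
  x_1 = (-10 - (-3)·1.000 - (3)·1.000) / (7) = -1.429
  x_2 = (-5 - (3)·1.000 - (2)·1.000) / (8) = -1.250
  x_3 = (3 - (-2)·1.000 - (-4)·1.000) / (7) = 1.286
Iteration 2:
  x_1 = (-10 - (-3)·-1.250 - (3)·1.286) / (7) = -2.515
  x_2 = (-5 - (3)·-1.429 - (2)·1.286) / (8) = -0.411
  x_3 = (3 - (-2)·-1.429 - (-4)·-1.250) / (7) = -0.694
Residual b − A·x = (8.454, 7.221, 1.184)

8.454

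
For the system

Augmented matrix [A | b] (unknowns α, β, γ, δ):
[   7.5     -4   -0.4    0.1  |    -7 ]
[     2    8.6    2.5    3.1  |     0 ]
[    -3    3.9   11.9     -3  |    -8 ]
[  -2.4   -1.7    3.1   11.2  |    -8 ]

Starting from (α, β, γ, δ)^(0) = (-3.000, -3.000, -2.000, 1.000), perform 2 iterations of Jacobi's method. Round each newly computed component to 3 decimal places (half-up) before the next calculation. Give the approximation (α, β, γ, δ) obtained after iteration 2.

Iteration 1:
  α = (-7 - (-4)·-3.000 - (-0.4)·-2.000 - (0.1)·1.000) / (7.5) = -2.653
  β = (0 - (2)·-3.000 - (2.5)·-2.000 - (3.1)·1.000) / (8.6) = 0.919
  γ = (-8 - (-3)·-3.000 - (3.9)·-3.000 - (-3)·1.000) / (11.9) = -0.193
  δ = (-8 - (-2.4)·-3.000 - (-1.7)·-3.000 - (3.1)·-2.000) / (11.2) = -1.259
Iteration 2:
  α = (-7 - (-4)·0.919 - (-0.4)·-0.193 - (0.1)·-1.259) / (7.5) = -0.437
  β = (0 - (2)·-2.653 - (2.5)·-0.193 - (3.1)·-1.259) / (8.6) = 1.127
  γ = (-8 - (-3)·-2.653 - (3.9)·0.919 - (-3)·-1.259) / (11.9) = -1.960
  δ = (-8 - (-2.4)·-2.653 - (-1.7)·0.919 - (3.1)·-0.193) / (11.2) = -1.090

(-0.437, 1.127, -1.960, -1.090)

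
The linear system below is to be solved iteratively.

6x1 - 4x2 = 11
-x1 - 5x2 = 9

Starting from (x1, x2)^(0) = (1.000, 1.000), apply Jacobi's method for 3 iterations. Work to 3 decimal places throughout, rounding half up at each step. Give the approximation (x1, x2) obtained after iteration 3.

(0.300, -1.900)

Iteration 1:
  x1 = (11 - (-4)·1.000) / (6) = 2.500
  x2 = (9 - (-1)·1.000) / (-5) = -2.000
Iteration 2:
  x1 = (11 - (-4)·-2.000) / (6) = 0.500
  x2 = (9 - (-1)·2.500) / (-5) = -2.300
Iteration 3:
  x1 = (11 - (-4)·-2.300) / (6) = 0.300
  x2 = (9 - (-1)·0.500) / (-5) = -1.900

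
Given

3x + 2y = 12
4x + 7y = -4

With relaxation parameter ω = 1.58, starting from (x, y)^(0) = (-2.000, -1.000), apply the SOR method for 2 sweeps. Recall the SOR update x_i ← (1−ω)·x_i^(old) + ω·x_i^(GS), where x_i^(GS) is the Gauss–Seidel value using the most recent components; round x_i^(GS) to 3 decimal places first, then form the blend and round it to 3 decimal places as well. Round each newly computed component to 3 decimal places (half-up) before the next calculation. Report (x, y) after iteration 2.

Iteration 1:
  x: GS value = (12 - (2)·-1.000) / (3) = 4.667;  x ← (1−ω)·-2.000 + ω·4.667 = 8.534
  y: GS value = (-4 - (4)·8.534) / (7) = -5.448;  y ← (1−ω)·-1.000 + ω·-5.448 = -8.028
Iteration 2:
  x: GS value = (12 - (2)·-8.028) / (3) = 9.352;  x ← (1−ω)·8.534 + ω·9.352 = 9.826
  y: GS value = (-4 - (4)·9.826) / (7) = -6.186;  y ← (1−ω)·-8.028 + ω·-6.186 = -5.118

(9.826, -5.118)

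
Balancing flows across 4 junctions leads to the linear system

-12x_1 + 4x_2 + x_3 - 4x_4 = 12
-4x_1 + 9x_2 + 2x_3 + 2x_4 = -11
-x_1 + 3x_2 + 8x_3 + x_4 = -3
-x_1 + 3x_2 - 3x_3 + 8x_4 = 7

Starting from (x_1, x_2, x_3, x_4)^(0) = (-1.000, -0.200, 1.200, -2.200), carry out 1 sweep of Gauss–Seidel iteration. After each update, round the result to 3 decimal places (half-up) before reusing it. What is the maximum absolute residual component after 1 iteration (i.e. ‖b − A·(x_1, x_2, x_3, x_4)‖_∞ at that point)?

18.803

Iteration 1:
  x_1 = (12 - (4)·-0.200 - (1)·1.200 - (-4)·-2.200) / (-12) = -0.233
  x_2 = (-11 - (-4)·-0.233 - (2)·1.200 - (2)·-2.200) / (9) = -1.104
  x_3 = (-3 - (-1)·-0.233 - (3)·-1.104 - (1)·-2.200) / (8) = 0.285
  x_4 = (7 - (-1)·-0.233 - (3)·-1.104 - (-3)·0.285) / (8) = 1.367
Residual b − A·x = (18.803, -5.300, -3.568, -0.002); ∞-norm = 18.803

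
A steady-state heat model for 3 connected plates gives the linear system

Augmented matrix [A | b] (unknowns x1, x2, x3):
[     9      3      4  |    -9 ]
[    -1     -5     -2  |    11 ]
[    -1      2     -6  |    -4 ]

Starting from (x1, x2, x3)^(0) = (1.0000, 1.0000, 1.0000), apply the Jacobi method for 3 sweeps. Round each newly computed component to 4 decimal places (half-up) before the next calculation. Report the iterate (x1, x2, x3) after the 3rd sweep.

Iteration 1:
  x1 = (-9 - (3)·1.0000 - (4)·1.0000) / (9) = -1.7778
  x2 = (11 - (-1)·1.0000 - (-2)·1.0000) / (-5) = -2.8000
  x3 = (-4 - (-1)·1.0000 - (2)·1.0000) / (-6) = 0.8333
Iteration 2:
  x1 = (-9 - (3)·-2.8000 - (4)·0.8333) / (9) = -0.4370
  x2 = (11 - (-1)·-1.7778 - (-2)·0.8333) / (-5) = -2.1778
  x3 = (-4 - (-1)·-1.7778 - (2)·-2.8000) / (-6) = 0.0296
Iteration 3:
  x1 = (-9 - (3)·-2.1778 - (4)·0.0296) / (9) = -0.2872
  x2 = (11 - (-1)·-0.4370 - (-2)·0.0296) / (-5) = -2.1244
  x3 = (-4 - (-1)·-0.4370 - (2)·-2.1778) / (-6) = 0.0136

(-0.2872, -2.1244, 0.0136)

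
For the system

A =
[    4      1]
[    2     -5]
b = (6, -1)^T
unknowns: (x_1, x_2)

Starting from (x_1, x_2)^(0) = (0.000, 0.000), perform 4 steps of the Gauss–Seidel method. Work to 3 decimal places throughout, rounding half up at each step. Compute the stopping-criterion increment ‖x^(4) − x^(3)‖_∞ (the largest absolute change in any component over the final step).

0.002

Iteration 1:
  x_1 = (6 - (1)·0.000) / (4) = 1.500
  x_2 = (-1 - (2)·1.500) / (-5) = 0.800
Iteration 2:
  x_1 = (6 - (1)·0.800) / (4) = 1.300
  x_2 = (-1 - (2)·1.300) / (-5) = 0.720
Iteration 3:
  x_1 = (6 - (1)·0.720) / (4) = 1.320
  x_2 = (-1 - (2)·1.320) / (-5) = 0.728
Iteration 4:
  x_1 = (6 - (1)·0.728) / (4) = 1.318
  x_2 = (-1 - (2)·1.318) / (-5) = 0.727
Change: (-0.002, -0.001) → max |·| = 0.002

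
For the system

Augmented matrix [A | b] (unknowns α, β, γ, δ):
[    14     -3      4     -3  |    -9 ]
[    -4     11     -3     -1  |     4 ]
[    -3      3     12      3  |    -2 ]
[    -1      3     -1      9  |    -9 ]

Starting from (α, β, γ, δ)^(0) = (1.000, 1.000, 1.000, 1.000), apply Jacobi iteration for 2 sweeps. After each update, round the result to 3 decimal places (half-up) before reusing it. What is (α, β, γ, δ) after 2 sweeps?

Iteration 1:
  α = (-9 - (-3)·1.000 - (4)·1.000 - (-3)·1.000) / (14) = -0.500
  β = (4 - (-4)·1.000 - (-3)·1.000 - (-1)·1.000) / (11) = 1.091
  γ = (-2 - (-3)·1.000 - (3)·1.000 - (3)·1.000) / (12) = -0.417
  δ = (-9 - (-1)·1.000 - (3)·1.000 - (-1)·1.000) / (9) = -1.111
Iteration 2:
  α = (-9 - (-3)·1.091 - (4)·-0.417 - (-3)·-1.111) / (14) = -0.528
  β = (4 - (-4)·-0.500 - (-3)·-0.417 - (-1)·-1.111) / (11) = -0.033
  γ = (-2 - (-3)·-0.500 - (3)·1.091 - (3)·-1.111) / (12) = -0.287
  δ = (-9 - (-1)·-0.500 - (3)·1.091 - (-1)·-0.417) / (9) = -1.466

(-0.528, -0.033, -0.287, -1.466)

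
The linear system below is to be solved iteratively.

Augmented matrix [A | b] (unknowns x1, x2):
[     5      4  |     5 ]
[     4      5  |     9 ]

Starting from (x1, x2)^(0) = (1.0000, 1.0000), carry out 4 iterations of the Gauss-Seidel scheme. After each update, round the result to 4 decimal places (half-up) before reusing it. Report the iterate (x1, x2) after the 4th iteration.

Iteration 1:
  x1 = (5 - (4)·1.0000) / (5) = 0.2000
  x2 = (9 - (4)·0.2000) / (5) = 1.6400
Iteration 2:
  x1 = (5 - (4)·1.6400) / (5) = -0.3120
  x2 = (9 - (4)·-0.3120) / (5) = 2.0496
Iteration 3:
  x1 = (5 - (4)·2.0496) / (5) = -0.6397
  x2 = (9 - (4)·-0.6397) / (5) = 2.3118
Iteration 4:
  x1 = (5 - (4)·2.3118) / (5) = -0.8494
  x2 = (9 - (4)·-0.8494) / (5) = 2.4795

(-0.8494, 2.4795)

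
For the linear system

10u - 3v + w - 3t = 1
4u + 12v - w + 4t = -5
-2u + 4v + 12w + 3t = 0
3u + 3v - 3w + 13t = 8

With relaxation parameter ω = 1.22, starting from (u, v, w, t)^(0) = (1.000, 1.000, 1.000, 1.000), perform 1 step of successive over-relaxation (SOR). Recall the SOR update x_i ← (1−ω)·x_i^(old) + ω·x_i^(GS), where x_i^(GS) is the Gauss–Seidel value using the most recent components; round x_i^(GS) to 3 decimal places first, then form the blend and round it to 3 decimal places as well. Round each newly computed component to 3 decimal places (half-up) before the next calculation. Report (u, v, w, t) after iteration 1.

(0.512, -1.241, 0.084, 0.760)

Iteration 1:
  u: GS value = (1 - (-3)·1.000 - (1)·1.000 - (-3)·1.000) / (10) = 0.600;  u ← (1−ω)·1.000 + ω·0.600 = 0.512
  v: GS value = (-5 - (4)·0.512 - (-1)·1.000 - (4)·1.000) / (12) = -0.837;  v ← (1−ω)·1.000 + ω·-0.837 = -1.241
  w: GS value = (0 - (-2)·0.512 - (4)·-1.241 - (3)·1.000) / (12) = 0.249;  w ← (1−ω)·1.000 + ω·0.249 = 0.084
  t: GS value = (8 - (3)·0.512 - (3)·-1.241 - (-3)·0.084) / (13) = 0.803;  t ← (1−ω)·1.000 + ω·0.803 = 0.760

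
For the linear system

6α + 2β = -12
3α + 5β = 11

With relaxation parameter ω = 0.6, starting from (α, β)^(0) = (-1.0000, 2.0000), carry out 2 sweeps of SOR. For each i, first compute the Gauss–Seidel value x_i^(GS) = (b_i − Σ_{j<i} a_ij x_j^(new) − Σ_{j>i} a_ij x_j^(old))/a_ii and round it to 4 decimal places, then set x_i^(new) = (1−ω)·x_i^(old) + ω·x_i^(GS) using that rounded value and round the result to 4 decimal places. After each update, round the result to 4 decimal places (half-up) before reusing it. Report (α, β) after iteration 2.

(-2.5680, 3.3805)

Iteration 1:
  α: GS value = (-12 - (2)·2.0000) / (6) = -2.6667;  α ← (1−ω)·-1.0000 + ω·-2.6667 = -2.0000
  β: GS value = (11 - (3)·-2.0000) / (5) = 3.4000;  β ← (1−ω)·2.0000 + ω·3.4000 = 2.8400
Iteration 2:
  α: GS value = (-12 - (2)·2.8400) / (6) = -2.9467;  α ← (1−ω)·-2.0000 + ω·-2.9467 = -2.5680
  β: GS value = (11 - (3)·-2.5680) / (5) = 3.7408;  β ← (1−ω)·2.8400 + ω·3.7408 = 3.3805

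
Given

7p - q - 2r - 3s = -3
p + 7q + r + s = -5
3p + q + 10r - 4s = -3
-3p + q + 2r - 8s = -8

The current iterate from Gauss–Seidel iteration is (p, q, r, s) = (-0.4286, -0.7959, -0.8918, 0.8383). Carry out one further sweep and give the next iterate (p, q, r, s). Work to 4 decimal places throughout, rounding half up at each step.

(-0.4378, -0.6441, 0.2311, 1.1414)

One sweep:
  p = (-3 - (-1)·-0.7959 - (-2)·-0.8918 - (-3)·0.8383) / (7) = -0.4378
  q = (-5 - (1)·-0.4378 - (1)·-0.8918 - (1)·0.8383) / (7) = -0.6441
  r = (-3 - (3)·-0.4378 - (1)·-0.6441 - (-4)·0.8383) / (10) = 0.2311
  s = (-8 - (-3)·-0.4378 - (1)·-0.6441 - (2)·0.2311) / (-8) = 1.1414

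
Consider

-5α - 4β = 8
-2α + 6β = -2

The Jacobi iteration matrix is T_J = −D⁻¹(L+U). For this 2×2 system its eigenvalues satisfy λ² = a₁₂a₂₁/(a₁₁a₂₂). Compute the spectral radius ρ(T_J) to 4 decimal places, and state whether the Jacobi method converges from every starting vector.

0.5164

a₁₂a₂₁/(a₁₁a₂₂) = (-4)·(-2) / ((-5)·(6)) = -0.266667
ρ = √|-0.266667| = √0.266667 = 0.5164
ρ < 1, so Jacobi converges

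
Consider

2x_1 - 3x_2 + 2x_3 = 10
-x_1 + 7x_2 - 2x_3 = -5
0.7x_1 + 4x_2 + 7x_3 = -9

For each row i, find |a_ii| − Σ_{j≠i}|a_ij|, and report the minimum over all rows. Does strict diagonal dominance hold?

row 1: |2| − (3+2) = -3
row 2: |7| − (1+2) = 4
row 3: |7| − (0.7+4) = 2.3
minimum over rows = -3 → not strictly diagonally dominant

-3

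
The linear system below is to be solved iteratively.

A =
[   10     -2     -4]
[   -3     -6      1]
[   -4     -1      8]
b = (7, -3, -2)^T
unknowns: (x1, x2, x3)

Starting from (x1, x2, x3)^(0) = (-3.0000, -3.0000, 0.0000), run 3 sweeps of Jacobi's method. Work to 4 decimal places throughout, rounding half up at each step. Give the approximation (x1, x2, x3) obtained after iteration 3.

(0.7392, 0.3833, -0.1130)

Iteration 1:
  x1 = (7 - (-2)·-3.0000 - (-4)·0.0000) / (10) = 0.1000
  x2 = (-3 - (-3)·-3.0000 - (1)·0.0000) / (-6) = 2.0000
  x3 = (-2 - (-4)·-3.0000 - (-1)·-3.0000) / (8) = -2.1250
Iteration 2:
  x1 = (7 - (-2)·2.0000 - (-4)·-2.1250) / (10) = 0.2500
  x2 = (-3 - (-3)·0.1000 - (1)·-2.1250) / (-6) = 0.0958
  x3 = (-2 - (-4)·0.1000 - (-1)·2.0000) / (8) = 0.0500
Iteration 3:
  x1 = (7 - (-2)·0.0958 - (-4)·0.0500) / (10) = 0.7392
  x2 = (-3 - (-3)·0.2500 - (1)·0.0500) / (-6) = 0.3833
  x3 = (-2 - (-4)·0.2500 - (-1)·0.0958) / (8) = -0.1130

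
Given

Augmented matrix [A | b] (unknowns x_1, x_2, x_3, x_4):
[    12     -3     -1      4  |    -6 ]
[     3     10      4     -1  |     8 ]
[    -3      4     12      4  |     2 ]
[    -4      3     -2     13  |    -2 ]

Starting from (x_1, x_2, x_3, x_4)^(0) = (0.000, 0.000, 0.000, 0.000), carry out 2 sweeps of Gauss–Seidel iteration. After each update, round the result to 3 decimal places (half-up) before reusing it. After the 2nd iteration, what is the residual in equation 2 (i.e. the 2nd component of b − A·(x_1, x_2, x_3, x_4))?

Iteration 1:
  x_1 = (-6 - (-3)·0.000 - (-1)·0.000 - (4)·0.000) / (12) = -0.500
  x_2 = (8 - (3)·-0.500 - (4)·0.000 - (-1)·0.000) / (10) = 0.950
  x_3 = (2 - (-3)·-0.500 - (4)·0.950 - (4)·0.000) / (12) = -0.275
  x_4 = (-2 - (-4)·-0.500 - (3)·0.950 - (-2)·-0.275) / (13) = -0.569
Iteration 2:
  x_1 = (-6 - (-3)·0.950 - (-1)·-0.275 - (4)·-0.569) / (12) = -0.096
  x_2 = (8 - (3)·-0.096 - (4)·-0.275 - (-1)·-0.569) / (10) = 0.882
  x_3 = (2 - (-3)·-0.096 - (4)·0.882 - (4)·-0.569) / (12) = 0.038
  x_4 = (-2 - (-4)·-0.096 - (3)·0.882 - (-2)·0.038) / (13) = -0.381
Residual b − A·x = (-0.640, -1.065, -0.748, -0.001)

-1.065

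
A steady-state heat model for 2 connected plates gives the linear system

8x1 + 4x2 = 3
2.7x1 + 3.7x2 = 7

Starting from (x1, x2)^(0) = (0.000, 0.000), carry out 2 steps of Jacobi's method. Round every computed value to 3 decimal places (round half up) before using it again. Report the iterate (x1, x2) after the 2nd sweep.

Iteration 1:
  x1 = (3 - (4)·0.000) / (8) = 0.375
  x2 = (7 - (2.7)·0.000) / (3.7) = 1.892
Iteration 2:
  x1 = (3 - (4)·1.892) / (8) = -0.571
  x2 = (7 - (2.7)·0.375) / (3.7) = 1.618

(-0.571, 1.618)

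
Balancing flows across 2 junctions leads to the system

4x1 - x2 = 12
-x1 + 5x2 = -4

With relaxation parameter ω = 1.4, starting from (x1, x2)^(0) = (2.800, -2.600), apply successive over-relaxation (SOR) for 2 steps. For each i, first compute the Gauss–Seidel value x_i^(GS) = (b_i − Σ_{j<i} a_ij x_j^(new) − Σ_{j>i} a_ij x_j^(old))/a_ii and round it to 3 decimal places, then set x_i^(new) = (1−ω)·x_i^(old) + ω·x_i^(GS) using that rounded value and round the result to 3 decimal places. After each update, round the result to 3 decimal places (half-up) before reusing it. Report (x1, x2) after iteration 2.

Iteration 1:
  x1: GS value = (12 - (-1)·-2.600) / (4) = 2.350;  x1 ← (1−ω)·2.800 + ω·2.350 = 2.170
  x2: GS value = (-4 - (-1)·2.170) / (5) = -0.366;  x2 ← (1−ω)·-2.600 + ω·-0.366 = 0.528
Iteration 2:
  x1: GS value = (12 - (-1)·0.528) / (4) = 3.132;  x1 ← (1−ω)·2.170 + ω·3.132 = 3.517
  x2: GS value = (-4 - (-1)·3.517) / (5) = -0.097;  x2 ← (1−ω)·0.528 + ω·-0.097 = -0.347

(3.517, -0.347)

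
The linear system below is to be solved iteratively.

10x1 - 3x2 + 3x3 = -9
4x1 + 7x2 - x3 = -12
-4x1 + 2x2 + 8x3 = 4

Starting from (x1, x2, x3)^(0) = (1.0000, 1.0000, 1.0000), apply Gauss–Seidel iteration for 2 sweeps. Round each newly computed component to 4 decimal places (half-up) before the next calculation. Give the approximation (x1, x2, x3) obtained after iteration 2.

(-1.3114, -0.9200, 0.0743)

Iteration 1:
  x1 = (-9 - (-3)·1.0000 - (3)·1.0000) / (10) = -0.9000
  x2 = (-12 - (4)·-0.9000 - (-1)·1.0000) / (7) = -1.0571
  x3 = (4 - (-4)·-0.9000 - (2)·-1.0571) / (8) = 0.3143
Iteration 2:
  x1 = (-9 - (-3)·-1.0571 - (3)·0.3143) / (10) = -1.3114
  x2 = (-12 - (4)·-1.3114 - (-1)·0.3143) / (7) = -0.9200
  x3 = (4 - (-4)·-1.3114 - (2)·-0.9200) / (8) = 0.0743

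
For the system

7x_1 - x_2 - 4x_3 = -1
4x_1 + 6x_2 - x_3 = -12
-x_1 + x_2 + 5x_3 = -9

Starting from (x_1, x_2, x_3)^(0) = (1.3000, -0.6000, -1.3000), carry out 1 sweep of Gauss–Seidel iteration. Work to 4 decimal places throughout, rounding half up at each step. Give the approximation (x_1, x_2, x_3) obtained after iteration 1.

(-0.9714, -1.5691, -1.6805)

Iteration 1:
  x_1 = (-1 - (-1)·-0.6000 - (-4)·-1.3000) / (7) = -0.9714
  x_2 = (-12 - (4)·-0.9714 - (-1)·-1.3000) / (6) = -1.5691
  x_3 = (-9 - (-1)·-0.9714 - (1)·-1.5691) / (5) = -1.6805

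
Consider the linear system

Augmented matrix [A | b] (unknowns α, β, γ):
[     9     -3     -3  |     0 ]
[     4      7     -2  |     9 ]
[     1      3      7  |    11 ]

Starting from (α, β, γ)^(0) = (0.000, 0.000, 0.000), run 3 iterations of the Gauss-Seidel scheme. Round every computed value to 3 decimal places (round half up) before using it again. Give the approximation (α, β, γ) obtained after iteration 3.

Iteration 1:
  α = (0 - (-3)·0.000 - (-3)·0.000) / (9) = 0.000
  β = (9 - (4)·0.000 - (-2)·0.000) / (7) = 1.286
  γ = (11 - (1)·0.000 - (3)·1.286) / (7) = 1.020
Iteration 2:
  α = (0 - (-3)·1.286 - (-3)·1.020) / (9) = 0.769
  β = (9 - (4)·0.769 - (-2)·1.020) / (7) = 1.138
  γ = (11 - (1)·0.769 - (3)·1.138) / (7) = 0.974
Iteration 3:
  α = (0 - (-3)·1.138 - (-3)·0.974) / (9) = 0.704
  β = (9 - (4)·0.704 - (-2)·0.974) / (7) = 1.162
  γ = (11 - (1)·0.704 - (3)·1.162) / (7) = 0.973

(0.704, 1.162, 0.973)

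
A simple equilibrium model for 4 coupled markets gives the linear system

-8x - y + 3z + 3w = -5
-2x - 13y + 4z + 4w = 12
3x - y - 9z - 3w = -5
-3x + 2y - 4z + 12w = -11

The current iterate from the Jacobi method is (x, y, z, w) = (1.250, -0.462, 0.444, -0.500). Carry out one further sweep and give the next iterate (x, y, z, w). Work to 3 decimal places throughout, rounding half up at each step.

One sweep:
  x = (-5 - (-1)·-0.462 - (3)·0.444 - (3)·-0.500) / (-8) = 0.662
  y = (12 - (-2)·1.250 - (4)·0.444 - (4)·-0.500) / (-13) = -1.133
  z = (-5 - (3)·1.250 - (-1)·-0.462 - (-3)·-0.500) / (-9) = 1.190
  w = (-11 - (-3)·1.250 - (2)·-0.462 - (-4)·0.444) / (12) = -0.379

(0.662, -1.133, 1.190, -0.379)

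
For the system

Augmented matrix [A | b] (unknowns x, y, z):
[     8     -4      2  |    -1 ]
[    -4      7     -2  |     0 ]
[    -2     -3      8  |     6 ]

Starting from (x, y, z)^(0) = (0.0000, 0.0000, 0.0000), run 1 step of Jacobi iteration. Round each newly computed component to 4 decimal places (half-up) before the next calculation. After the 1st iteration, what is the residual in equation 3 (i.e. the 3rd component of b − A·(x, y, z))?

-0.2500

Iteration 1:
  x = (-1 - (-4)·0.0000 - (2)·0.0000) / (8) = -0.1250
  y = (0 - (-4)·0.0000 - (-2)·0.0000) / (7) = 0.0000
  z = (6 - (-2)·0.0000 - (-3)·0.0000) / (8) = 0.7500
Residual b − A·x = (-1.5000, 1.0000, -0.2500)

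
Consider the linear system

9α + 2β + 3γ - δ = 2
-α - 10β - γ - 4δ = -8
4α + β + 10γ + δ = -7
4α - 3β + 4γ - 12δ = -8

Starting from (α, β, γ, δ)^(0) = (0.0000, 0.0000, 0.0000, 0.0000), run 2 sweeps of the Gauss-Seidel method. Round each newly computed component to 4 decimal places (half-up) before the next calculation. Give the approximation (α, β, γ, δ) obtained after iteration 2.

Iteration 1:
  α = (2 - (2)·0.0000 - (3)·0.0000 - (-1)·0.0000) / (9) = 0.2222
  β = (-8 - (-1)·0.2222 - (-1)·0.0000 - (-4)·0.0000) / (-10) = 0.7778
  γ = (-7 - (4)·0.2222 - (1)·0.7778 - (1)·0.0000) / (10) = -0.8667
  δ = (-8 - (4)·0.2222 - (-3)·0.7778 - (4)·-0.8667) / (-12) = 0.2574
Iteration 2:
  α = (2 - (2)·0.7778 - (3)·-0.8667 - (-1)·0.2574) / (9) = 0.3669
  β = (-8 - (-1)·0.3669 - (-1)·-0.8667 - (-4)·0.2574) / (-10) = 0.7470
  γ = (-7 - (4)·0.3669 - (1)·0.7470 - (1)·0.2574) / (10) = -0.9472
  δ = (-8 - (4)·0.3669 - (-3)·0.7470 - (4)·-0.9472) / (-12) = 0.2865

(0.3669, 0.7470, -0.9472, 0.2865)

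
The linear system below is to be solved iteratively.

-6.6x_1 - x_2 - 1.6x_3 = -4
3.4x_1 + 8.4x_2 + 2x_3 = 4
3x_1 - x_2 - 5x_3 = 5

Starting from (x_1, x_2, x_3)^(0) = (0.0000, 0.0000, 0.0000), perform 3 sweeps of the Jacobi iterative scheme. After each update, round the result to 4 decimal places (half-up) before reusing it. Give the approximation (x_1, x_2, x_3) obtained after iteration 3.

(0.7124, 0.3362, -0.6280)

Iteration 1:
  x_1 = (-4 - (-1)·0.0000 - (-1.6)·0.0000) / (-6.6) = 0.6061
  x_2 = (4 - (3.4)·0.0000 - (2)·0.0000) / (8.4) = 0.4762
  x_3 = (5 - (3)·0.0000 - (-1)·0.0000) / (-5) = -1.0000
Iteration 2:
  x_1 = (-4 - (-1)·0.4762 - (-1.6)·-1.0000) / (-6.6) = 0.7763
  x_2 = (4 - (3.4)·0.6061 - (2)·-1.0000) / (8.4) = 0.4690
  x_3 = (5 - (3)·0.6061 - (-1)·0.4762) / (-5) = -0.7316
Iteration 3:
  x_1 = (-4 - (-1)·0.4690 - (-1.6)·-0.7316) / (-6.6) = 0.7124
  x_2 = (4 - (3.4)·0.7763 - (2)·-0.7316) / (8.4) = 0.3362
  x_3 = (5 - (3)·0.7763 - (-1)·0.4690) / (-5) = -0.6280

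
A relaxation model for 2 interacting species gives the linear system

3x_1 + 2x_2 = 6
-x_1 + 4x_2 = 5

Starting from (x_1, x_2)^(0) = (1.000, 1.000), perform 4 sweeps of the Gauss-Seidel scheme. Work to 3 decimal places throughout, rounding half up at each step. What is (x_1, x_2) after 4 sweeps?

Iteration 1:
  x_1 = (6 - (2)·1.000) / (3) = 1.333
  x_2 = (5 - (-1)·1.333) / (4) = 1.583
Iteration 2:
  x_1 = (6 - (2)·1.583) / (3) = 0.945
  x_2 = (5 - (-1)·0.945) / (4) = 1.486
Iteration 3:
  x_1 = (6 - (2)·1.486) / (3) = 1.009
  x_2 = (5 - (-1)·1.009) / (4) = 1.502
Iteration 4:
  x_1 = (6 - (2)·1.502) / (3) = 0.999
  x_2 = (5 - (-1)·0.999) / (4) = 1.500

(0.999, 1.500)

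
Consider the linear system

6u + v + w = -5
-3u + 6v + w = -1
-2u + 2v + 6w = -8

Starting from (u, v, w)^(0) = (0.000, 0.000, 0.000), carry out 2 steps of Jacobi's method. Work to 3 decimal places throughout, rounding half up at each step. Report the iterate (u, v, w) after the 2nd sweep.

(-0.583, -0.361, -1.555)

Iteration 1:
  u = (-5 - (1)·0.000 - (1)·0.000) / (6) = -0.833
  v = (-1 - (-3)·0.000 - (1)·0.000) / (6) = -0.167
  w = (-8 - (-2)·0.000 - (2)·0.000) / (6) = -1.333
Iteration 2:
  u = (-5 - (1)·-0.167 - (1)·-1.333) / (6) = -0.583
  v = (-1 - (-3)·-0.833 - (1)·-1.333) / (6) = -0.361
  w = (-8 - (-2)·-0.833 - (2)·-0.167) / (6) = -1.555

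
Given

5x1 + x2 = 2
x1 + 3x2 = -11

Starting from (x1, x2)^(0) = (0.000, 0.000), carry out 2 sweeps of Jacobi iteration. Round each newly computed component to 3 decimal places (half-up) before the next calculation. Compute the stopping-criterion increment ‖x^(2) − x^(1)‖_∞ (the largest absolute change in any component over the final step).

0.733

Iteration 1:
  x1 = (2 - (1)·0.000) / (5) = 0.400
  x2 = (-11 - (1)·0.000) / (3) = -3.667
Iteration 2:
  x1 = (2 - (1)·-3.667) / (5) = 1.133
  x2 = (-11 - (1)·0.400) / (3) = -3.800
Change: (0.733, -0.133) → max |·| = 0.733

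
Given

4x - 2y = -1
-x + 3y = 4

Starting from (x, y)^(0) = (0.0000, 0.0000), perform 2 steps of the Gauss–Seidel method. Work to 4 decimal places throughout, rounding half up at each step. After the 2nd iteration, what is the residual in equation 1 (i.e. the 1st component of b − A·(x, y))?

0.4166

Iteration 1:
  x = (-1 - (-2)·0.0000) / (4) = -0.2500
  y = (4 - (-1)·-0.2500) / (3) = 1.2500
Iteration 2:
  x = (-1 - (-2)·1.2500) / (4) = 0.3750
  y = (4 - (-1)·0.3750) / (3) = 1.4583
Residual b − A·x = (0.4166, 0.0001)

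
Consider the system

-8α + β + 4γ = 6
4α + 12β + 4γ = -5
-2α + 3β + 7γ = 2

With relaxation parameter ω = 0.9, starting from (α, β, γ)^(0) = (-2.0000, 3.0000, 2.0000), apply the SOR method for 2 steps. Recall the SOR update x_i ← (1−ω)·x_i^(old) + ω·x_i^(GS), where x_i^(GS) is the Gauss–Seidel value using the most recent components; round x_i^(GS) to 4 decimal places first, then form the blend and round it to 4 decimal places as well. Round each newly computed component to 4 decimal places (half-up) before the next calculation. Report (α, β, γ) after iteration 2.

(-0.3432, -0.6062, 0.4880)

Iteration 1:
  α: GS value = (6 - (1)·3.0000 - (4)·2.0000) / (-8) = 0.6250;  α ← (1−ω)·-2.0000 + ω·0.6250 = 0.3625
  β: GS value = (-5 - (4)·0.3625 - (4)·2.0000) / (12) = -1.2042;  β ← (1−ω)·3.0000 + ω·-1.2042 = -0.7838
  γ: GS value = (2 - (-2)·0.3625 - (3)·-0.7838) / (7) = 0.7252;  γ ← (1−ω)·2.0000 + ω·0.7252 = 0.8527
Iteration 2:
  α: GS value = (6 - (1)·-0.7838 - (4)·0.8527) / (-8) = -0.4216;  α ← (1−ω)·0.3625 + ω·-0.4216 = -0.3432
  β: GS value = (-5 - (4)·-0.3432 - (4)·0.8527) / (12) = -0.5865;  β ← (1−ω)·-0.7838 + ω·-0.5865 = -0.6062
  γ: GS value = (2 - (-2)·-0.3432 - (3)·-0.6062) / (7) = 0.4475;  γ ← (1−ω)·0.8527 + ω·0.4475 = 0.4880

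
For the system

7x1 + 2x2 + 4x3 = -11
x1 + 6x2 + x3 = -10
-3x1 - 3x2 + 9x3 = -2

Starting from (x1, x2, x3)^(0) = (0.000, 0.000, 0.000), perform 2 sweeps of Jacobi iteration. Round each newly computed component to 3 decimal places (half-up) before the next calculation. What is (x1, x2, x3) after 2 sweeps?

(-0.968, -1.368, -1.302)

Iteration 1:
  x1 = (-11 - (2)·0.000 - (4)·0.000) / (7) = -1.571
  x2 = (-10 - (1)·0.000 - (1)·0.000) / (6) = -1.667
  x3 = (-2 - (-3)·0.000 - (-3)·0.000) / (9) = -0.222
Iteration 2:
  x1 = (-11 - (2)·-1.667 - (4)·-0.222) / (7) = -0.968
  x2 = (-10 - (1)·-1.571 - (1)·-0.222) / (6) = -1.368
  x3 = (-2 - (-3)·-1.571 - (-3)·-1.667) / (9) = -1.302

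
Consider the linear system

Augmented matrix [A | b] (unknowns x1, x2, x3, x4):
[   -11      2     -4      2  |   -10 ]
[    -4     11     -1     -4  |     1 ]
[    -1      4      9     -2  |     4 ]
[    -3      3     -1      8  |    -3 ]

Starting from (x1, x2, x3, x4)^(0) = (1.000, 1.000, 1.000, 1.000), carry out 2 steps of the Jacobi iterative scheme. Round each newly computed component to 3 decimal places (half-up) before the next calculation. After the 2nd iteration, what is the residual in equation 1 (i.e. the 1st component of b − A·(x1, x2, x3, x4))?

Iteration 1:
  x1 = (-10 - (2)·1.000 - (-4)·1.000 - (2)·1.000) / (-11) = 0.909
  x2 = (1 - (-4)·1.000 - (-1)·1.000 - (-4)·1.000) / (11) = 0.909
  x3 = (4 - (-1)·1.000 - (4)·1.000 - (-2)·1.000) / (9) = 0.333
  x4 = (-3 - (-3)·1.000 - (3)·1.000 - (-1)·1.000) / (8) = -0.250
Iteration 2:
  x1 = (-10 - (2)·0.909 - (-4)·0.333 - (2)·-0.250) / (-11) = 0.908
  x2 = (1 - (-4)·0.909 - (-1)·0.333 - (-4)·-0.250) / (11) = 0.361
  x3 = (4 - (-1)·0.909 - (4)·0.909 - (-2)·-0.250) / (9) = 0.086
  x4 = (-3 - (-3)·0.909 - (3)·0.909 - (-1)·0.333) / (8) = -0.333
Residual b − A·x = (0.276, -0.585, 2.024, 1.391)

0.276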